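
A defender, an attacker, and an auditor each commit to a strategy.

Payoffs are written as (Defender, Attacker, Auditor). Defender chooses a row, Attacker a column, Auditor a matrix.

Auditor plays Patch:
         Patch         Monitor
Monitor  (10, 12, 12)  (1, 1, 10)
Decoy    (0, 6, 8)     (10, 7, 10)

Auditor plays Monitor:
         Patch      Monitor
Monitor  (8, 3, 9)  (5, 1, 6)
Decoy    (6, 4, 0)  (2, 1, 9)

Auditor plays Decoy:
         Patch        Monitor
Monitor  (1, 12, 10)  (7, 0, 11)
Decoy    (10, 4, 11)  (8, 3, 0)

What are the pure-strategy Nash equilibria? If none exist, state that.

Pure-strategy Nash equilibria: (Monitor, Patch, Patch) and (Decoy, Patch, Decoy) and (Decoy, Monitor, Patch)

Defender against (Patch, Patch): payoffs 10, 0 → best response Monitor.
Defender against (Patch, Monitor): payoffs 8, 6 → best response Monitor.
Defender against (Patch, Decoy): payoffs 1, 10 → best response Decoy.
Defender against (Monitor, Patch): payoffs 1, 10 → best response Decoy.
Defender against (Monitor, Monitor): payoffs 5, 2 → best response Monitor.
Defender against (Monitor, Decoy): payoffs 7, 8 → best response Decoy.
Attacker against (Monitor, Patch): payoffs 12, 1 → best response Patch.
Attacker against (Monitor, Monitor): payoffs 3, 1 → best response Patch.
Attacker against (Monitor, Decoy): payoffs 12, 0 → best response Patch.
Attacker against (Decoy, Patch): payoffs 6, 7 → best response Monitor.
Attacker against (Decoy, Monitor): payoffs 4, 1 → best response Patch.
Attacker against (Decoy, Decoy): payoffs 4, 3 → best response Patch.
Auditor against (Monitor, Patch): payoffs 12, 9, 10 → best response Patch.
Auditor against (Monitor, Monitor): payoffs 10, 6, 11 → best response Decoy.
Auditor against (Decoy, Patch): payoffs 8, 0, 11 → best response Decoy.
Auditor against (Decoy, Monitor): payoffs 10, 9, 0 → best response Patch.
Mutual best responses: (Monitor, Patch, Patch); (Decoy, Patch, Decoy); (Decoy, Monitor, Patch).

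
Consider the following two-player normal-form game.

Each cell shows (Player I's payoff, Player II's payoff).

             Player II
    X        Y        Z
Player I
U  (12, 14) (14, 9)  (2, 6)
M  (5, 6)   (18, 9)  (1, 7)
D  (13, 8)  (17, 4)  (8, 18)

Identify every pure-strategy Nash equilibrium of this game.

Pure-strategy Nash equilibria: (M, Y) and (D, Z)

Mark each player's best response to every combination of opponents' strategies; a profile where every player is best-responding is a pure Nash equilibrium.
Player I against X: payoffs 12, 5, 13 → best response D.
Player I against Y: payoffs 14, 18, 17 → best response M.
Player I against Z: payoffs 2, 1, 8 → best response D.
Player II against U: payoffs 14, 9, 6 → best response X.
Player II against M: payoffs 6, 9, 7 → best response Y.
Player II against D: payoffs 8, 4, 18 → best response Z.
Mutual best responses: (M, Y); (D, Z).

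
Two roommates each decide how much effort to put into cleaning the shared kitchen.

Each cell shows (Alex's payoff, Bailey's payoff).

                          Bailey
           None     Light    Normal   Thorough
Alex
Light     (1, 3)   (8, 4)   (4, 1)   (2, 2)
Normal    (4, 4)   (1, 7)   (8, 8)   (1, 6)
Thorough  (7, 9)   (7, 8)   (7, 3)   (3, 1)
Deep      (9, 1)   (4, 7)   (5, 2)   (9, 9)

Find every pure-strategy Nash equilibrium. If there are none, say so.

The pure Nash equilibria are (Light, Light), (Normal, Normal), (Deep, Thorough).

(Light, None): Alex can switch to Normal (1 → 4). Not NE.
(Light, Light): Alex gets 8, best alternative 7; Bailey gets 4, best alternative 3. No profitable deviation — NE.
(Light, Normal): Alex can switch to Normal (4 → 8). Not NE.
(Light, Thorough): Alex can switch to Thorough (2 → 3). Not NE.
(Normal, None): Alex can switch to Thorough (4 → 7). Not NE.
(Normal, Light): Alex can switch to Light (1 → 8). Not NE.
(Normal, Normal): Alex gets 8, best alternative 7; Bailey gets 8, best alternative 7. No profitable deviation — NE.
(Normal, Thorough): Alex can switch to Light (1 → 2). Not NE.
(Deep, Thorough): Alex gets 9, best alternative 3; Bailey gets 9, best alternative 7. No profitable deviation — NE.
(The remaining 7 profiles each have a profitable deviation by the same check.)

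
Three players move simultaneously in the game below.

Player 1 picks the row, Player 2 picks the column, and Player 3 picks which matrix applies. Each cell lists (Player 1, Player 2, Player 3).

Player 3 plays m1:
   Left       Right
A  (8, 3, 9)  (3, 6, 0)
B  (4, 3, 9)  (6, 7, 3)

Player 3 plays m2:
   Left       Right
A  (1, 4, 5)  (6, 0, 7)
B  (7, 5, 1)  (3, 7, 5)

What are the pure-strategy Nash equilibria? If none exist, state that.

There is no pure-strategy Nash equilibrium.

For each player, find the best response to each opponent profile; mutual best responses are the pure NE.
Player 1 against (Left, m1): payoffs 8, 4 → best response A.
Player 1 against (Left, m2): payoffs 1, 7 → best response B.
Player 1 against (Right, m1): payoffs 3, 6 → best response B.
Player 1 against (Right, m2): payoffs 6, 3 → best response A.
Player 2 against (A, m1): payoffs 3, 6 → best response Right.
Player 2 against (A, m2): payoffs 4, 0 → best response Left.
Player 2 against (B, m1): payoffs 3, 7 → best response Right.
Player 2 against (B, m2): payoffs 5, 7 → best response Right.
Player 3 against (A, Left): payoffs 9, 5 → best response m1.
Player 3 against (A, Right): payoffs 0, 7 → best response m2.
Player 3 against (B, Left): payoffs 9, 1 → best response m1.
Player 3 against (B, Right): payoffs 3, 5 → best response m2.
No profile is a mutual best response for all players.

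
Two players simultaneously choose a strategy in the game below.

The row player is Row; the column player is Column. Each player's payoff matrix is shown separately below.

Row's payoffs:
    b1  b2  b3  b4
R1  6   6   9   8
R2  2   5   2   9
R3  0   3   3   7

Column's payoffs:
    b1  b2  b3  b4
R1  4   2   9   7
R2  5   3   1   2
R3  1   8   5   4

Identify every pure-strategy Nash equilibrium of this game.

(R1, b1): Column can switch to b3 (4 → 9). Not NE.
(R1, b2): Column can switch to b1 (2 → 4). Not NE.
(R1, b3): Row gets 9, best alternative 3; Column gets 9, best alternative 7. No profitable deviation — NE.
(R1, b4): Row can switch to R2 (8 → 9). Not NE.
(R2, b1): Row can switch to R1 (2 → 6). Not NE.
(R2, b2): Row can switch to R1 (5 → 6). Not NE.
(R2, b3): Row can switch to R1 (2 → 9). Not NE.
(R2, b4): Column can switch to b1 (2 → 5). Not NE.
(R3, b1): Row can switch to R1 (0 → 6). Not NE.
(The remaining 3 profiles each have a profitable deviation by the same check.)

(R1, b3)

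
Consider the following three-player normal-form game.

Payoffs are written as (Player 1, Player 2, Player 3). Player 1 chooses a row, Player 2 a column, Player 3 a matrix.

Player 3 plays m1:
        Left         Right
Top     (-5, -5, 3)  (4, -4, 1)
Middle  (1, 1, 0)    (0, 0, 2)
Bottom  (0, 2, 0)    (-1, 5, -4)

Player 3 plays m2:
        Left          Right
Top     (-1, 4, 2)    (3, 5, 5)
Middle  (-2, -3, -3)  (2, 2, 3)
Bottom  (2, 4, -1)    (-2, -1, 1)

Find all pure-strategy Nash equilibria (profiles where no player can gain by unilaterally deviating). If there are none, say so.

Player 1 against (Left, m1): payoffs -5, 1, 0 → best response Middle.
Player 1 against (Left, m2): payoffs -1, -2, 2 → best response Bottom.
Player 1 against (Right, m1): payoffs 4, 0, -1 → best response Top.
Player 1 against (Right, m2): payoffs 3, 2, -2 → best response Top.
Player 2 against (Top, m1): payoffs -5, -4 → best response Right.
Player 2 against (Top, m2): payoffs 4, 5 → best response Right.
Player 2 against (Middle, m1): payoffs 1, 0 → best response Left.
Player 2 against (Middle, m2): payoffs -3, 2 → best response Right.
Player 2 against (Bottom, m1): payoffs 2, 5 → best response Right.
Player 2 against (Bottom, m2): payoffs 4, -1 → best response Left.
Player 3 against (Top, Left): payoffs 3, 2 → best response m1.
Player 3 against (Top, Right): payoffs 1, 5 → best response m2.
Player 3 against (Middle, Left): payoffs 0, -3 → best response m1.
Player 3 against (Middle, Right): payoffs 2, 3 → best response m2.
Player 3 against (Bottom, Left): payoffs 0, -1 → best response m1.
Player 3 against (Bottom, Right): payoffs -4, 1 → best response m2.
Mutual best responses: (Top, Right, m2); (Middle, Left, m1).

The pure Nash equilibria are (Top, Right, m2); (Middle, Left, m1).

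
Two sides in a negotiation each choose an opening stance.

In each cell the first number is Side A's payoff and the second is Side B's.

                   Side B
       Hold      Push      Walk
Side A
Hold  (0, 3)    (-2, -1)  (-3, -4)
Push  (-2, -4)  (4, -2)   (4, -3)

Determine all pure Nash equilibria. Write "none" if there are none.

The pure Nash equilibria are (Hold, Hold); (Push, Push).

Side A against Hold: payoffs 0, -2 → best response Hold.
Side A against Push: payoffs -2, 4 → best response Push.
Side A against Walk: payoffs -3, 4 → best response Push.
Side B against Hold: payoffs 3, -1, -4 → best response Hold.
Side B against Push: payoffs -4, -2, -3 → best response Push.
Mutual best responses: (Hold, Hold); (Push, Push).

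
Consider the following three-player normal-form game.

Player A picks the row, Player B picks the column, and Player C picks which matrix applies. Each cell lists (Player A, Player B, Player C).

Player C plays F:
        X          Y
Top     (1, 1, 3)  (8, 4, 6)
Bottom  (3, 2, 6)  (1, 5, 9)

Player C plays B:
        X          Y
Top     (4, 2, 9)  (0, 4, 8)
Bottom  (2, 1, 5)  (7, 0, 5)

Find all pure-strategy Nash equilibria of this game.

(Top, X, F): Player A can switch to Bottom (1 → 3). Not NE.
(Top, X, B): Player B can switch to Y (2 → 4). Not NE.
(Top, Y, F): Player C can switch to B (6 → 8). Not NE.
(Top, Y, B): Player A can switch to Bottom (0 → 7). Not NE.
(Bottom, X, F): Player B can switch to Y (2 → 5). Not NE.
(Bottom, X, B): Player A can switch to Top (2 → 4). Not NE.
(The remaining 2 profiles each have a profitable deviation by the same check.)

none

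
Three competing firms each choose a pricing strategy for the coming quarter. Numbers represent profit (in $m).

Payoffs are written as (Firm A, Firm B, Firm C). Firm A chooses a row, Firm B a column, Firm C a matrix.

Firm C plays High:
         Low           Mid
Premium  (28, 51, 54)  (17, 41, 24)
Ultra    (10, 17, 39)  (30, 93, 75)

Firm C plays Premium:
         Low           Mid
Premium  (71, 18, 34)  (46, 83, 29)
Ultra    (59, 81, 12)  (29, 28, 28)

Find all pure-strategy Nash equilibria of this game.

Firm A against (Low, High): payoffs 28, 10 → best response Premium.
Firm A against (Low, Premium): payoffs 71, 59 → best response Premium.
Firm A against (Mid, High): payoffs 17, 30 → best response Ultra.
Firm A against (Mid, Premium): payoffs 46, 29 → best response Premium.
Firm B against (Premium, High): payoffs 51, 41 → best response Low.
Firm B against (Premium, Premium): payoffs 18, 83 → best response Mid.
Firm B against (Ultra, High): payoffs 17, 93 → best response Mid.
Firm B against (Ultra, Premium): payoffs 81, 28 → best response Low.
Firm C against (Premium, Low): payoffs 54, 34 → best response High.
Firm C against (Premium, Mid): payoffs 24, 29 → best response Premium.
Firm C against (Ultra, Low): payoffs 39, 12 → best response High.
Firm C against (Ultra, Mid): payoffs 75, 28 → best response High.
Mutual best responses: (Premium, Low, High); (Premium, Mid, Premium); (Ultra, Mid, High).

Pure-strategy Nash equilibria: (Premium, Low, High) and (Premium, Mid, Premium) and (Ultra, Mid, High)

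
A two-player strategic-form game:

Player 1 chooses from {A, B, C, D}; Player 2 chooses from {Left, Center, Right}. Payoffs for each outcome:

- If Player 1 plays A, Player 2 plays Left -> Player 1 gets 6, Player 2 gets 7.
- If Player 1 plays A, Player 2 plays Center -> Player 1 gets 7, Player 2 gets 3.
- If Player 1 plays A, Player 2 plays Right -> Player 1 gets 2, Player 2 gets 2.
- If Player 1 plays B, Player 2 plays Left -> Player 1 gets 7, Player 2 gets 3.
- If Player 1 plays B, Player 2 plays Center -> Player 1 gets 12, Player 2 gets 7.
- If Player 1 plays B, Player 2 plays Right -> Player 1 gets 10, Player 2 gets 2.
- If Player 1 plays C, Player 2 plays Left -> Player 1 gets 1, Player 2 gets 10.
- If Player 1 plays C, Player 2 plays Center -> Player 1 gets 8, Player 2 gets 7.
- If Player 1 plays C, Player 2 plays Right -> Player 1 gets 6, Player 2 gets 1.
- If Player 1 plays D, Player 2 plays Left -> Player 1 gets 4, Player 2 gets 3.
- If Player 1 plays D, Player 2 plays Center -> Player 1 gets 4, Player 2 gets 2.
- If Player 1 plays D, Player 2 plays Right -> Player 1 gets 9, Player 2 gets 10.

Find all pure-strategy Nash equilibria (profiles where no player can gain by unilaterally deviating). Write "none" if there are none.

(B, Center)

Check each profile: it is a Nash equilibrium iff no player can strictly gain by switching unilaterally.
(A, Left): Player 1 can switch to B (6 → 7). Not NE.
(A, Center): Player 1 can switch to B (7 → 12). Not NE.
(A, Right): Player 1 can switch to B (2 → 10). Not NE.
(B, Left): Player 2 can switch to Center (3 → 7). Not NE.
(B, Center): Player 1 gets 12, best alternative 8; Player 2 gets 7, best alternative 3. No profitable deviation — NE.
(B, Right): Player 2 can switch to Left (2 → 3). Not NE.
(C, Left): Player 1 can switch to A (1 → 6). Not NE.
(The remaining 5 profiles each have a profitable deviation by the same check.)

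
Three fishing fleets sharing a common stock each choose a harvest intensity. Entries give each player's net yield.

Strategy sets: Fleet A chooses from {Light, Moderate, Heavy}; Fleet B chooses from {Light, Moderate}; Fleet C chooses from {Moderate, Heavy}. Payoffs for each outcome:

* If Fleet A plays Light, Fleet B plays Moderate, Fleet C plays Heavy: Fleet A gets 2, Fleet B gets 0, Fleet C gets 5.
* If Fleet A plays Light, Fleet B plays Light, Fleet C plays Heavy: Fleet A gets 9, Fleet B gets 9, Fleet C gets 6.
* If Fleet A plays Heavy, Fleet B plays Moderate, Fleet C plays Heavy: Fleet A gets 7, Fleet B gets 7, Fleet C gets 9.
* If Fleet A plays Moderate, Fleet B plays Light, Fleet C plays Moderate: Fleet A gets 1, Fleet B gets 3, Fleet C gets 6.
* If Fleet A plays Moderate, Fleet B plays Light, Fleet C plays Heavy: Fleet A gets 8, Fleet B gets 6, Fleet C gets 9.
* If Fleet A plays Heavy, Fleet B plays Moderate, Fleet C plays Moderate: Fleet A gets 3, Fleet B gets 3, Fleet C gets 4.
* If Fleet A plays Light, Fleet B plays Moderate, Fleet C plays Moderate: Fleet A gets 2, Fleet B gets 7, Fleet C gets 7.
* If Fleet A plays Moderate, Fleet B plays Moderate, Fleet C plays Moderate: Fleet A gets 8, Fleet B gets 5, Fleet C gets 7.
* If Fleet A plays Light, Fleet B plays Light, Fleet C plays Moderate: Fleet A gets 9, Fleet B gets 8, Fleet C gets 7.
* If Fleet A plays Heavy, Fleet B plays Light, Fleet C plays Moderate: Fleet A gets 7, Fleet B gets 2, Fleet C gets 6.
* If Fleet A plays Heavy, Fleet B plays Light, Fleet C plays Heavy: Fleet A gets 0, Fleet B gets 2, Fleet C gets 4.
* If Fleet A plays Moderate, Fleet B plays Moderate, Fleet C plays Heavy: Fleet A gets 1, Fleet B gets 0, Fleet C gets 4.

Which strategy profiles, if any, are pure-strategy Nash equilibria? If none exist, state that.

(Light, Light, Moderate); (Moderate, Moderate, Moderate); (Heavy, Moderate, Heavy)

Fleet A against (Light, Moderate): payoffs 9, 1, 7 → best response Light.
Fleet A against (Light, Heavy): payoffs 9, 8, 0 → best response Light.
Fleet A against (Moderate, Moderate): payoffs 2, 8, 3 → best response Moderate.
Fleet A against (Moderate, Heavy): payoffs 2, 1, 7 → best response Heavy.
Fleet B against (Light, Moderate): payoffs 8, 7 → best response Light.
Fleet B against (Light, Heavy): payoffs 9, 0 → best response Light.
Fleet B against (Moderate, Moderate): payoffs 3, 5 → best response Moderate.
Fleet B against (Moderate, Heavy): payoffs 6, 0 → best response Light.
Fleet B against (Heavy, Moderate): payoffs 2, 3 → best response Moderate.
Fleet B against (Heavy, Heavy): payoffs 2, 7 → best response Moderate.
Fleet C against (Light, Light): payoffs 7, 6 → best response Moderate.
Fleet C against (Light, Moderate): payoffs 7, 5 → best response Moderate.
Fleet C against (Moderate, Light): payoffs 6, 9 → best response Heavy.
Fleet C against (Moderate, Moderate): payoffs 7, 4 → best response Moderate.
Fleet C against (Heavy, Light): payoffs 6, 4 → best response Moderate.
Fleet C against (Heavy, Moderate): payoffs 4, 9 → best response Heavy.
Mutual best responses: (Light, Light, Moderate); (Moderate, Moderate, Moderate); (Heavy, Moderate, Heavy).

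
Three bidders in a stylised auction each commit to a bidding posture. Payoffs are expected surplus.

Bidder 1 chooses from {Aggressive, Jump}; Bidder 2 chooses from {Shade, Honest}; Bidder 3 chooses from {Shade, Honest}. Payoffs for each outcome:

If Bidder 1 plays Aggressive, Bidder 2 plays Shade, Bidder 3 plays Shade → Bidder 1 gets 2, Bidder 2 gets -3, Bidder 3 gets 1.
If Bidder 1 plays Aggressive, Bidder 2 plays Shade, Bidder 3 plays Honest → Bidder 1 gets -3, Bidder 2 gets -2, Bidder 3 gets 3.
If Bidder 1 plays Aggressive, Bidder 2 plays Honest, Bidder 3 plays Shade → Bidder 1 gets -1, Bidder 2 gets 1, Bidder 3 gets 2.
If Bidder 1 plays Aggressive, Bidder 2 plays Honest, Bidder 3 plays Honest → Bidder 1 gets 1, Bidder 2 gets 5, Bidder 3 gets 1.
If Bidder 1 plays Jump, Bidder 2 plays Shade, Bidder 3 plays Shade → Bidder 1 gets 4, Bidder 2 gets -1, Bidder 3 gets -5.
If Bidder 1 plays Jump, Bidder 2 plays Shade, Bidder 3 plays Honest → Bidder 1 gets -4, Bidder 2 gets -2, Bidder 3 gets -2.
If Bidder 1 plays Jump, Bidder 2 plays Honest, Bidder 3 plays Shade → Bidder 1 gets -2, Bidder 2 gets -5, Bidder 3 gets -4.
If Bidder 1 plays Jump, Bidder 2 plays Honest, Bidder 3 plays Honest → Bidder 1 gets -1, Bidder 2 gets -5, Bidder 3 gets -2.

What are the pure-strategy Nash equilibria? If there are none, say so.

Pure NE: (Aggressive, Honest, Shade)

(Aggressive, Shade, Shade): Bidder 1 can switch to Jump (2 → 4). Not NE.
(Aggressive, Shade, Honest): Bidder 2 can switch to Honest (-2 → 5). Not NE.
(Aggressive, Honest, Shade): Bidder 1 gets -1, best alternative -2; Bidder 2 gets 1, best alternative -3; Bidder 3 gets 2, best alternative 1. No profitable deviation — NE.
(Aggressive, Honest, Honest): Bidder 3 can switch to Shade (1 → 2). Not NE.
(Jump, Shade, Shade): Bidder 3 can switch to Honest (-5 → -2). Not NE.
(Jump, Shade, Honest): Bidder 1 can switch to Aggressive (-4 → -3). Not NE.
(Jump, Honest, Shade): Bidder 1 can switch to Aggressive (-2 → -1). Not NE.
(Jump, Honest, Honest): Bidder 1 can switch to Aggressive (-1 → 1). Not NE.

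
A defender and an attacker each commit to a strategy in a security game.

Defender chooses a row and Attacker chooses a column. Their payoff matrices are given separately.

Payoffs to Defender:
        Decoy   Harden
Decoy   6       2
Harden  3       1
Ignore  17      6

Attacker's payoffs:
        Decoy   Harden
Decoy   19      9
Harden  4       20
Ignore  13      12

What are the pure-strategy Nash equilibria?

(Ignore, Decoy)

(Decoy, Decoy): Defender can switch to Ignore (6 → 17). Not NE.
(Decoy, Harden): Defender can switch to Ignore (2 → 6). Not NE.
(Harden, Decoy): Defender can switch to Decoy (3 → 6). Not NE.
(Harden, Harden): Defender can switch to Decoy (1 → 2). Not NE.
(Ignore, Decoy): Defender gets 17, best alternative 6; Attacker gets 13, best alternative 12. No profitable deviation — NE.
(Ignore, Harden): Attacker can switch to Decoy (12 → 13). Not NE.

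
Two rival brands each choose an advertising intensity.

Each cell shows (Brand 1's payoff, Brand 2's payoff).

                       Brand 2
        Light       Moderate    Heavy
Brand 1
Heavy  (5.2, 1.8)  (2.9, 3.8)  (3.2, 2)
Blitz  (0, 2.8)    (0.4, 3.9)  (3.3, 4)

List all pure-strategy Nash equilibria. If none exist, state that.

Brand 1 against Light: payoffs 5.2, 0 → best response Heavy.
Brand 1 against Moderate: payoffs 2.9, 0.4 → best response Heavy.
Brand 1 against Heavy: payoffs 3.2, 3.3 → best response Blitz.
Brand 2 against Heavy: payoffs 1.8, 3.8, 2 → best response Moderate.
Brand 2 against Blitz: payoffs 2.8, 3.9, 4 → best response Heavy.
Mutual best responses: (Heavy, Moderate); (Blitz, Heavy).

The pure Nash equilibria are (Heavy, Moderate), (Blitz, Heavy).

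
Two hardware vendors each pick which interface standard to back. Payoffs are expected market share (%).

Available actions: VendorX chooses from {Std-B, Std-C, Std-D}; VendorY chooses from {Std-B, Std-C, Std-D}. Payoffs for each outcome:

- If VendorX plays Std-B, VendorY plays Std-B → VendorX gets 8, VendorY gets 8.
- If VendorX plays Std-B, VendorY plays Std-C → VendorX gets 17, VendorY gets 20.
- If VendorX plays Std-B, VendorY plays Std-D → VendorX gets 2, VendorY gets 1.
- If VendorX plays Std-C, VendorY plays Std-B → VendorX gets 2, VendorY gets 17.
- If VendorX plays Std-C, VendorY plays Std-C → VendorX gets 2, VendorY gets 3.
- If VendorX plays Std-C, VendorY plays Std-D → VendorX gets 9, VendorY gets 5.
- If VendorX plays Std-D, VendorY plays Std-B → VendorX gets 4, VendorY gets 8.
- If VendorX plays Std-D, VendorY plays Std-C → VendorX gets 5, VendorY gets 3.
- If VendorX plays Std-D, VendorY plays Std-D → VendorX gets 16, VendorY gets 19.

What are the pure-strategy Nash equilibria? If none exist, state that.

VendorX against Std-B: payoffs 8, 2, 4 → best response Std-B.
VendorX against Std-C: payoffs 17, 2, 5 → best response Std-B.
VendorX against Std-D: payoffs 2, 9, 16 → best response Std-D.
VendorY against Std-B: payoffs 8, 20, 1 → best response Std-C.
VendorY against Std-C: payoffs 17, 3, 5 → best response Std-B.
VendorY against Std-D: payoffs 8, 3, 19 → best response Std-D.
Mutual best responses: (Std-B, Std-C); (Std-D, Std-D).

The pure Nash equilibria are (Std-B, Std-C); (Std-D, Std-D).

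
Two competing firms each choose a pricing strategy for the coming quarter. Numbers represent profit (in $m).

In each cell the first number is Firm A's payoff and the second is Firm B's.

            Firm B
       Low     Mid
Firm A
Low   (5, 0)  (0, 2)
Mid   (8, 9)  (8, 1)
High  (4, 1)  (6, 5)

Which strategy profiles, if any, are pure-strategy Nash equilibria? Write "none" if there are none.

(Mid, Low)

(Low, Low): Firm A can switch to Mid (5 → 8). Not NE.
(Low, Mid): Firm A can switch to Mid (0 → 8). Not NE.
(Mid, Low): Firm A gets 8, best alternative 5; Firm B gets 9, best alternative 1. No profitable deviation — NE.
(Mid, Mid): Firm B can switch to Low (1 → 9). Not NE.
(High, Low): Firm A can switch to Low (4 → 5). Not NE.
(High, Mid): Firm A can switch to Mid (6 → 8). Not NE.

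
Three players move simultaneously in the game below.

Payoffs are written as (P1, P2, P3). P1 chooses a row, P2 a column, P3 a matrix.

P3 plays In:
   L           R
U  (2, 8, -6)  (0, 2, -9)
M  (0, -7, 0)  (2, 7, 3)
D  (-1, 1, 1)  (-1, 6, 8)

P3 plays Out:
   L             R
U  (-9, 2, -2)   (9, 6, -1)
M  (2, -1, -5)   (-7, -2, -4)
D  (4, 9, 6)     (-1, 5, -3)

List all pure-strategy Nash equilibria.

Pure-strategy Nash equilibria: (U, R, Out), (M, R, In), (D, L, Out)

(U, L, In): P3 can switch to Out (-6 → -2). Not NE.
(U, L, Out): P1 can switch to M (-9 → 2). Not NE.
(U, R, In): P1 can switch to M (0 → 2). Not NE.
(U, R, Out): P1 gets 9, best alternative -1; P2 gets 6, best alternative 2; P3 gets -1, best alternative -9. No profitable deviation — NE.
(M, L, In): P1 can switch to U (0 → 2). Not NE.
(M, L, Out): P1 can switch to D (2 → 4). Not NE.
(M, R, In): P1 gets 2, best alternative 0; P2 gets 7, best alternative -7; P3 gets 3, best alternative -4. No profitable deviation — NE.
(M, R, Out): P1 can switch to U (-7 → 9). Not NE.
(D, L, Out): P1 gets 4, best alternative 2; P2 gets 9, best alternative 5; P3 gets 6, best alternative 1. No profitable deviation — NE.
(The remaining 3 profiles each have a profitable deviation by the same check.)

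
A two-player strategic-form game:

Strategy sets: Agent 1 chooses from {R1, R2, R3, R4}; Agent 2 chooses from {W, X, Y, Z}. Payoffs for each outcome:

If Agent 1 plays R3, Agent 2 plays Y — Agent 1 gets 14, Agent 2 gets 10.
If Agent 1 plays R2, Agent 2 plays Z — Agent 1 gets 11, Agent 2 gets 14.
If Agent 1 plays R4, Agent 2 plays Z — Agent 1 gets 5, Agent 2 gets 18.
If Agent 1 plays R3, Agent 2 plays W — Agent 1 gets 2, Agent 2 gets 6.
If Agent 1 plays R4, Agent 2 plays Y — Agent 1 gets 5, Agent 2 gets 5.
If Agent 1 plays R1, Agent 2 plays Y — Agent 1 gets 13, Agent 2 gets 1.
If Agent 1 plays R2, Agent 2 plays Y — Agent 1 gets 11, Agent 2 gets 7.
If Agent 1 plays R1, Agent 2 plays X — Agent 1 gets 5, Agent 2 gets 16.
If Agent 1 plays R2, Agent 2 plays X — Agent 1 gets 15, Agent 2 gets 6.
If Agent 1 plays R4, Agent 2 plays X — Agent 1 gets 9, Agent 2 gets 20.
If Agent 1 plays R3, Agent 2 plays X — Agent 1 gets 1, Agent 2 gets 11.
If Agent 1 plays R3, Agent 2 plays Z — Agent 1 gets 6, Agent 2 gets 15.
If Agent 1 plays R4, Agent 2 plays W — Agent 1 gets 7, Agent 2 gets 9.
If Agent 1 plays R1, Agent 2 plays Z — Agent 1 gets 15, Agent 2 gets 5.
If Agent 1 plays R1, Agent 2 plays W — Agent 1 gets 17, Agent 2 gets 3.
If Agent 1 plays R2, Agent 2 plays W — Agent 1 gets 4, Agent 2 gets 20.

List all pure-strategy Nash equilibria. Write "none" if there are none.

none

(R1, W): Agent 2 can switch to X (3 → 16). Not NE.
(R1, X): Agent 1 can switch to R2 (5 → 15). Not NE.
(R1, Y): Agent 1 can switch to R3 (13 → 14). Not NE.
(R1, Z): Agent 2 can switch to X (5 → 16). Not NE.
(R2, W): Agent 1 can switch to R1 (4 → 17). Not NE.
(R2, X): Agent 2 can switch to W (6 → 20). Not NE.
(R2, Y): Agent 1 can switch to R1 (11 → 13). Not NE.
(R2, Z): Agent 1 can switch to R1 (11 → 15). Not NE.
(R3, W): Agent 1 can switch to R1 (2 → 17). Not NE.
(R3, X): Agent 1 can switch to R1 (1 → 5). Not NE.
(The remaining 6 profiles each have a profitable deviation by the same check.)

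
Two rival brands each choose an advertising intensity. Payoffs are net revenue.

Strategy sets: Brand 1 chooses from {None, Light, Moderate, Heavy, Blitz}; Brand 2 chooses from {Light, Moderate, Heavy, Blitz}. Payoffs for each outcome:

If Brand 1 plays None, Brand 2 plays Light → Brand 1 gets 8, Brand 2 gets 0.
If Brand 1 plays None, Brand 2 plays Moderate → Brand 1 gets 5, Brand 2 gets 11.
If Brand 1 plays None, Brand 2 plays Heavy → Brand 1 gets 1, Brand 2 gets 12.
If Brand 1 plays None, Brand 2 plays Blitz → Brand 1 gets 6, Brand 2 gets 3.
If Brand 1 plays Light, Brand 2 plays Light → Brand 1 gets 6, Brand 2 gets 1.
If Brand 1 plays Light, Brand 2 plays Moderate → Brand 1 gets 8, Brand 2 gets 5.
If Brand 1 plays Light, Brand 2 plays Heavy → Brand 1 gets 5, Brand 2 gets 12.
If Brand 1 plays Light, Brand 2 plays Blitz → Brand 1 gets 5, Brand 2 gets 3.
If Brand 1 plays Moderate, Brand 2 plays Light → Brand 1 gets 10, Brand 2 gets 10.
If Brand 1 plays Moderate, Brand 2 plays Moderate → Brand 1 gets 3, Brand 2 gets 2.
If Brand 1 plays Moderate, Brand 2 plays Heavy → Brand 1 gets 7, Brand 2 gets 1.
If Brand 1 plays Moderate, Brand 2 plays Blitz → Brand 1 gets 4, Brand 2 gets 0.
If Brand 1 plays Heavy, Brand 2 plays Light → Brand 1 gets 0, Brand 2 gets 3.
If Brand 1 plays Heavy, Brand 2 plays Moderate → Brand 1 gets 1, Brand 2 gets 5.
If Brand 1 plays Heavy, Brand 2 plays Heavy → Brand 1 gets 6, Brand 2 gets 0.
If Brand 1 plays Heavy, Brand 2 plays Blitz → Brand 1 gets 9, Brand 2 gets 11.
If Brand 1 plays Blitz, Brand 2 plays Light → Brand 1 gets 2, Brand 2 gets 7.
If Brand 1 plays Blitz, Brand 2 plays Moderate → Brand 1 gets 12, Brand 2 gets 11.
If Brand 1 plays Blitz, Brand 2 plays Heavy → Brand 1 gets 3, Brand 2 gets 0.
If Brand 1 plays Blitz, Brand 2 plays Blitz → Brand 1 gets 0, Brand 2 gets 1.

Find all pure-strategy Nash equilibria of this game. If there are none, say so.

(None, Light): Brand 1 can switch to Moderate (8 → 10). Not NE.
(None, Moderate): Brand 1 can switch to Light (5 → 8). Not NE.
(None, Heavy): Brand 1 can switch to Light (1 → 5). Not NE.
(None, Blitz): Brand 1 can switch to Heavy (6 → 9). Not NE.
(Light, Light): Brand 1 can switch to None (6 → 8). Not NE.
(Light, Moderate): Brand 1 can switch to Blitz (8 → 12). Not NE.
(Light, Heavy): Brand 1 can switch to Moderate (5 → 7). Not NE.
(Light, Blitz): Brand 1 can switch to None (5 → 6). Not NE.
(Moderate, Light): Brand 1 gets 10, best alternative 8; Brand 2 gets 10, best alternative 2. No profitable deviation — NE.
(Moderate, Moderate): Brand 1 can switch to None (3 → 5). Not NE.
(Moderate, Heavy): Brand 2 can switch to Light (1 → 10). Not NE.
(Heavy, Blitz): Brand 1 gets 9, best alternative 6; Brand 2 gets 11, best alternative 5. No profitable deviation — NE.
(Blitz, Moderate): Brand 1 gets 12, best alternative 8; Brand 2 gets 11, best alternative 7. No profitable deviation — NE.
(The remaining 7 profiles each have a profitable deviation by the same check.)

Pure-strategy Nash equilibria: (Moderate, Light); (Heavy, Blitz); (Blitz, Moderate)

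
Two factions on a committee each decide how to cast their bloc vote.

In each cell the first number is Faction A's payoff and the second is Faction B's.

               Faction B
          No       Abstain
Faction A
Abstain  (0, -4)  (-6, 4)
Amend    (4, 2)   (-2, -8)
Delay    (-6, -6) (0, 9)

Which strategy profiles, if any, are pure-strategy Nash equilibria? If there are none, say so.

(Amend, No), (Delay, Abstain)

(Abstain, No): Faction A can switch to Amend (0 → 4). Not NE.
(Abstain, Abstain): Faction A can switch to Amend (-6 → -2). Not NE.
(Amend, No): Faction A gets 4, best alternative 0; Faction B gets 2, best alternative -8. No profitable deviation — NE.
(Amend, Abstain): Faction A can switch to Delay (-2 → 0). Not NE.
(Delay, No): Faction A can switch to Abstain (-6 → 0). Not NE.
(Delay, Abstain): Faction A gets 0, best alternative -2; Faction B gets 9, best alternative -6. No profitable deviation — NE.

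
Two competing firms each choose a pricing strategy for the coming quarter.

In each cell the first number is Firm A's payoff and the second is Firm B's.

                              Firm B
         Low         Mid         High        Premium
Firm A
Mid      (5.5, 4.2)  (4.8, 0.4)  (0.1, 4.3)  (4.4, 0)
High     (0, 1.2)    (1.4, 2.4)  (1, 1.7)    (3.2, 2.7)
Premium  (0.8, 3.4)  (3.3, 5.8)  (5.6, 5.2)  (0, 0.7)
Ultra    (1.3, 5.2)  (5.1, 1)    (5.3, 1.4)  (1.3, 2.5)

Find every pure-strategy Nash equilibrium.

Firm A against Low: payoffs 5.5, 0, 0.8, 1.3 → best response Mid.
Firm A against Mid: payoffs 4.8, 1.4, 3.3, 5.1 → best response Ultra.
Firm A against High: payoffs 0.1, 1, 5.6, 5.3 → best response Premium.
Firm A against Premium: payoffs 4.4, 3.2, 0, 1.3 → best response Mid.
Firm B against Mid: payoffs 4.2, 0.4, 4.3, 0 → best response High.
Firm B against High: payoffs 1.2, 2.4, 1.7, 2.7 → best response Premium.
Firm B against Premium: payoffs 3.4, 5.8, 5.2, 0.7 → best response Mid.
Firm B against Ultra: payoffs 5.2, 1, 1.4, 2.5 → best response Low.
No profile is a mutual best response for all players.

none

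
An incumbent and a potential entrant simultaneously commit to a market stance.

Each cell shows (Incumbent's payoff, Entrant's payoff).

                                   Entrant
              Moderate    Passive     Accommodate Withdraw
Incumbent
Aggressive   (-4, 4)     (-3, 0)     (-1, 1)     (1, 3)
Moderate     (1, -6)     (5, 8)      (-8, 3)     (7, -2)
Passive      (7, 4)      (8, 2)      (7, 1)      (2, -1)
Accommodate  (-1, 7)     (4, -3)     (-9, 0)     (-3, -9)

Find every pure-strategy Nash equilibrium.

(Passive, Moderate)

Incumbent against Moderate: payoffs -4, 1, 7, -1 → best response Passive.
Incumbent against Passive: payoffs -3, 5, 8, 4 → best response Passive.
Incumbent against Accommodate: payoffs -1, -8, 7, -9 → best response Passive.
Incumbent against Withdraw: payoffs 1, 7, 2, -3 → best response Moderate.
Entrant against Aggressive: payoffs 4, 0, 1, 3 → best response Moderate.
Entrant against Moderate: payoffs -6, 8, 3, -2 → best response Passive.
Entrant against Passive: payoffs 4, 2, 1, -1 → best response Moderate.
Entrant against Accommodate: payoffs 7, -3, 0, -9 → best response Moderate.
Mutual best responses: (Passive, Moderate).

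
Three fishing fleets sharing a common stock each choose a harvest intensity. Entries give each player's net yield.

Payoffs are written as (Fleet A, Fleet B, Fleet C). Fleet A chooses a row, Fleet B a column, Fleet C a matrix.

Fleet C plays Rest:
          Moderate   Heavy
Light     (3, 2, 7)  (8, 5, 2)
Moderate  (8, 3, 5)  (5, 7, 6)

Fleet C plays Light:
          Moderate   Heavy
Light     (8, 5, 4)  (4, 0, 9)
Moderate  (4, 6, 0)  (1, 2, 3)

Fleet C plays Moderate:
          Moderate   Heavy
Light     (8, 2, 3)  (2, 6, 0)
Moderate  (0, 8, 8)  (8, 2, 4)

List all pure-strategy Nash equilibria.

Fleet A against (Moderate, Rest): payoffs 3, 8 → best response Moderate.
Fleet A against (Moderate, Light): payoffs 8, 4 → best response Light.
Fleet A against (Moderate, Moderate): payoffs 8, 0 → best response Light.
Fleet A against (Heavy, Rest): payoffs 8, 5 → best response Light.
Fleet A against (Heavy, Light): payoffs 4, 1 → best response Light.
Fleet A against (Heavy, Moderate): payoffs 2, 8 → best response Moderate.
Fleet B against (Light, Rest): payoffs 2, 5 → best response Heavy.
Fleet B against (Light, Light): payoffs 5, 0 → best response Moderate.
Fleet B against (Light, Moderate): payoffs 2, 6 → best response Heavy.
Fleet B against (Moderate, Rest): payoffs 3, 7 → best response Heavy.
Fleet B against (Moderate, Light): payoffs 6, 2 → best response Moderate.
Fleet B against (Moderate, Moderate): payoffs 8, 2 → best response Moderate.
Fleet C against (Light, Moderate): payoffs 7, 4, 3 → best response Rest.
Fleet C against (Light, Heavy): payoffs 2, 9, 0 → best response Light.
Fleet C against (Moderate, Moderate): payoffs 5, 0, 8 → best response Moderate.
Fleet C against (Moderate, Heavy): payoffs 6, 3, 4 → best response Rest.
No profile is a mutual best response for all players.

There is no pure-strategy Nash equilibrium.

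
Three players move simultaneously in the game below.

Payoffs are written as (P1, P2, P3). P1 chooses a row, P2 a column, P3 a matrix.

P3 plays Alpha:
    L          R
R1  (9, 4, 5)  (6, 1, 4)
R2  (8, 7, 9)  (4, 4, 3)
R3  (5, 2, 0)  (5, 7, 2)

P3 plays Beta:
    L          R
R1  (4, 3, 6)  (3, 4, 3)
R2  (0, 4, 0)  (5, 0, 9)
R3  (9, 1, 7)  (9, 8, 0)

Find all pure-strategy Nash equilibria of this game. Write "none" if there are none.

This game has no pure Nash equilibrium.

P1 against (L, Alpha): payoffs 9, 8, 5 → best response R1.
P1 against (L, Beta): payoffs 4, 0, 9 → best response R3.
P1 against (R, Alpha): payoffs 6, 4, 5 → best response R1.
P1 against (R, Beta): payoffs 3, 5, 9 → best response R3.
P2 against (R1, Alpha): payoffs 4, 1 → best response L.
P2 against (R1, Beta): payoffs 3, 4 → best response R.
P2 against (R2, Alpha): payoffs 7, 4 → best response L.
P2 against (R2, Beta): payoffs 4, 0 → best response L.
P2 against (R3, Alpha): payoffs 2, 7 → best response R.
P2 against (R3, Beta): payoffs 1, 8 → best response R.
P3 against (R1, L): payoffs 5, 6 → best response Beta.
P3 against (R1, R): payoffs 4, 3 → best response Alpha.
P3 against (R2, L): payoffs 9, 0 → best response Alpha.
P3 against (R2, R): payoffs 3, 9 → best response Beta.
P3 against (R3, L): payoffs 0, 7 → best response Beta.
P3 against (R3, R): payoffs 2, 0 → best response Alpha.
No profile is a mutual best response for all players.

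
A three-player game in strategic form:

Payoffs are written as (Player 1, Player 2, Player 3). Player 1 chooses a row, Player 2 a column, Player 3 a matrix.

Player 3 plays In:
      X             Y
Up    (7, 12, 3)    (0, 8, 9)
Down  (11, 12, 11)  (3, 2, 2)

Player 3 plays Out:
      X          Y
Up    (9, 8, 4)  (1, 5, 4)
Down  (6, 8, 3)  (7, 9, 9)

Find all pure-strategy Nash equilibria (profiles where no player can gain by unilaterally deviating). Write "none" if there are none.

The pure Nash equilibria are (Up, X, Out) and (Down, X, In) and (Down, Y, Out).

Player 1 against (X, In): payoffs 7, 11 → best response Down.
Player 1 against (X, Out): payoffs 9, 6 → best response Up.
Player 1 against (Y, In): payoffs 0, 3 → best response Down.
Player 1 against (Y, Out): payoffs 1, 7 → best response Down.
Player 2 against (Up, In): payoffs 12, 8 → best response X.
Player 2 against (Up, Out): payoffs 8, 5 → best response X.
Player 2 against (Down, In): payoffs 12, 2 → best response X.
Player 2 against (Down, Out): payoffs 8, 9 → best response Y.
Player 3 against (Up, X): payoffs 3, 4 → best response Out.
Player 3 against (Up, Y): payoffs 9, 4 → best response In.
Player 3 against (Down, X): payoffs 11, 3 → best response In.
Player 3 against (Down, Y): payoffs 2, 9 → best response Out.
Mutual best responses: (Up, X, Out); (Down, X, In); (Down, Y, Out).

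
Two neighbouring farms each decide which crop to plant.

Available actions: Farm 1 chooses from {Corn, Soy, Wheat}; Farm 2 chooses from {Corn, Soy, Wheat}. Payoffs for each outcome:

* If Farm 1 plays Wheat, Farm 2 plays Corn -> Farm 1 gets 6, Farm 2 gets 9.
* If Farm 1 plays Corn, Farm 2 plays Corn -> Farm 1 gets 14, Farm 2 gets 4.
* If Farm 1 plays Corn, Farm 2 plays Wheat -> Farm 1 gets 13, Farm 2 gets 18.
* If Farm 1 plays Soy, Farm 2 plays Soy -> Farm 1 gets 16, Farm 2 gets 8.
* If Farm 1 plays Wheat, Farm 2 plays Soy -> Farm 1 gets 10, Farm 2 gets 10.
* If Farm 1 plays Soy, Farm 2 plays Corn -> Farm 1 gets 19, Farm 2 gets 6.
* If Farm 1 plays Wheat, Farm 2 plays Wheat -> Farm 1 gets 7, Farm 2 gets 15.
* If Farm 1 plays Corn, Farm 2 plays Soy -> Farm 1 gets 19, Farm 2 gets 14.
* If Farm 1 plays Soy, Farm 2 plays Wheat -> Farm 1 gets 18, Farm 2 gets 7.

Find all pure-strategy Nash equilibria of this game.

No pure-strategy Nash equilibrium.

Mark each player's best response to every combination of opponents' strategies; a profile where every player is best-responding is a pure Nash equilibrium.
Farm 1 against Corn: payoffs 14, 19, 6 → best response Soy.
Farm 1 against Soy: payoffs 19, 16, 10 → best response Corn.
Farm 1 against Wheat: payoffs 13, 18, 7 → best response Soy.
Farm 2 against Corn: payoffs 4, 14, 18 → best response Wheat.
Farm 2 against Soy: payoffs 6, 8, 7 → best response Soy.
Farm 2 against Wheat: payoffs 9, 10, 15 → best response Wheat.
No profile is a mutual best response for all players.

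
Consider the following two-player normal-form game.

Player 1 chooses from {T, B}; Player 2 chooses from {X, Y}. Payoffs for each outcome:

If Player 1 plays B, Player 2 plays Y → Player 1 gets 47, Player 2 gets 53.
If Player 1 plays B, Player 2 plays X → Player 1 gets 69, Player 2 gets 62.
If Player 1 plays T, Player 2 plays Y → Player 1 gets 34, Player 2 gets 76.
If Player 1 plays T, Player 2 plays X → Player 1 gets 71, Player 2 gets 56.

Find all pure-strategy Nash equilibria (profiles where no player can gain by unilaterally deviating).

No pure-strategy Nash equilibrium.

Player 1 against X: payoffs 71, 69 → best response T.
Player 1 against Y: payoffs 34, 47 → best response B.
Player 2 against T: payoffs 56, 76 → best response Y.
Player 2 against B: payoffs 62, 53 → best response X.
No profile is a mutual best response for all players.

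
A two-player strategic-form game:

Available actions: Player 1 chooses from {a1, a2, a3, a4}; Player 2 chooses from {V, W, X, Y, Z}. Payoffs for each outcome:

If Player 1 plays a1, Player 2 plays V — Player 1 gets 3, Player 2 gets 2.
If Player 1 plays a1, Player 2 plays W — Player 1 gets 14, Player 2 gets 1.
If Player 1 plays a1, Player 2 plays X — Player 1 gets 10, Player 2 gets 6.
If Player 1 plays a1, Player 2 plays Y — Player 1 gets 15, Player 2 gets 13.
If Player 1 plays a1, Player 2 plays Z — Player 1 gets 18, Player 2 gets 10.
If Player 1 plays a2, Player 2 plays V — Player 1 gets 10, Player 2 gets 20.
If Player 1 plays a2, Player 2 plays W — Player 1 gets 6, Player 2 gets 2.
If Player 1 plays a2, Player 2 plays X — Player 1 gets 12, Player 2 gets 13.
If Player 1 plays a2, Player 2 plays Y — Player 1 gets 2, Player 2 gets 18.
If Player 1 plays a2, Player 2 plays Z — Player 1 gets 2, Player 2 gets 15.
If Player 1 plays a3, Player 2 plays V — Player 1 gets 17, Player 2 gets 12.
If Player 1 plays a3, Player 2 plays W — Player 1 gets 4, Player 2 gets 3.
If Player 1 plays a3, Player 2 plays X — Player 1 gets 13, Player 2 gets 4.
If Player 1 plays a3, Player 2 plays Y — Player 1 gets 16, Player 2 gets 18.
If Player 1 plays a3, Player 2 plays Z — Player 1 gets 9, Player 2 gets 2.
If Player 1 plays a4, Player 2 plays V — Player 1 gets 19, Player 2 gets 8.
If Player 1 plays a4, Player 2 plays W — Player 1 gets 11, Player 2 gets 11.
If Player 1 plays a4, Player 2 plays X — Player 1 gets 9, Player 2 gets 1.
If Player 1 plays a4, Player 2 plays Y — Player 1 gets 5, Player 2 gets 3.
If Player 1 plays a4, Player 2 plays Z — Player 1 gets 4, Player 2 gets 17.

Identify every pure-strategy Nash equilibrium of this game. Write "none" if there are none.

The unique pure-strategy Nash equilibrium is (a3, Y).

(a1, V): Player 1 can switch to a2 (3 → 10). Not NE.
(a1, W): Player 2 can switch to V (1 → 2). Not NE.
(a1, X): Player 1 can switch to a2 (10 → 12). Not NE.
(a1, Y): Player 1 can switch to a3 (15 → 16). Not NE.
(a1, Z): Player 2 can switch to Y (10 → 13). Not NE.
(a2, V): Player 1 can switch to a3 (10 → 17). Not NE.
(a3, Y): Player 1 gets 16, best alternative 15; Player 2 gets 18, best alternative 12. No profitable deviation — NE.
(The remaining 13 profiles each have a profitable deviation by the same check.)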